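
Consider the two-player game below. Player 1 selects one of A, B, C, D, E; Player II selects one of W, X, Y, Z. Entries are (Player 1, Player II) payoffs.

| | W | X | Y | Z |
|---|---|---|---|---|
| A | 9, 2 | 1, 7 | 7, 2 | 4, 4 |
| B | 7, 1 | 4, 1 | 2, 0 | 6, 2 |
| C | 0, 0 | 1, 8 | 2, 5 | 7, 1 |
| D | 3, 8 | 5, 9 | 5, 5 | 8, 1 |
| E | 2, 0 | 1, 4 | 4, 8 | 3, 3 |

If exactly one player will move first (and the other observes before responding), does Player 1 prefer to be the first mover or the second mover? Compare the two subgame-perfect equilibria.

If Player 1 leads: Player II's best replies are A→X, B→Z, C→X, D→X, E→Y; Player 1's induced payoffs 1, 6, 1, 5, 4; outcome (B, Z), payoffs (6, 2).
If Player II leads: Player 1's best replies are W→A, X→D, Y→A, Z→D; Player II's induced payoffs 2, 9, 2, 1; outcome (D, X), payoffs (5, 9).
Player 1 gets 6 moving first and 5 moving second, so Player 1 prefers to move first.

first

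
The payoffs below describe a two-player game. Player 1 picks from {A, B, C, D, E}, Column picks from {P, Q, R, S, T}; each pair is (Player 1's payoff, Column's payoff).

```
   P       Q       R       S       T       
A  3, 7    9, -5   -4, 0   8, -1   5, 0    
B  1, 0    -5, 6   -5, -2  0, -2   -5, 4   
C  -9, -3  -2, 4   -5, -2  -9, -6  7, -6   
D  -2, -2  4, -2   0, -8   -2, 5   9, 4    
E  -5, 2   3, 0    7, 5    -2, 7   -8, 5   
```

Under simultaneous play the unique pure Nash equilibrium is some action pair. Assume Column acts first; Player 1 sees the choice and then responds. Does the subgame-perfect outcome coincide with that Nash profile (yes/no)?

Work backward from Player 1's decision.
- P → Player 1 plays A (best of 3, 1, -9, -2, -5); Column gets 7.
- Q → Player 1 plays A (best of 9, -5, -2, 4, 3); Column gets -5.
- R → Player 1 plays E (best of -4, -5, -5, 0, 7); Column gets 5.
- S → Player 1 plays A (best of 8, 0, -9, -2, -2); Column gets -1.
- T → Player 1 plays D (best of 5, -5, 7, 9, -8); Column gets 4.
Among 7, -5, 5, -1, 4, the best is 7 at P. Subgame-perfect outcome: (A, P) with payoffs (3, 7).
For the simultaneous game, intersect best replies.
Player 1's best replies: P→A; Q→A; R→E; S→A; T→D.
Column's best replies: A→P; B→Q; C→Q; D→S; E→S.
The unique mutual best reply is (A, P), giving (3, 7).
Sequential outcome (A, P) coincides with the Nash profile (A, P).

yes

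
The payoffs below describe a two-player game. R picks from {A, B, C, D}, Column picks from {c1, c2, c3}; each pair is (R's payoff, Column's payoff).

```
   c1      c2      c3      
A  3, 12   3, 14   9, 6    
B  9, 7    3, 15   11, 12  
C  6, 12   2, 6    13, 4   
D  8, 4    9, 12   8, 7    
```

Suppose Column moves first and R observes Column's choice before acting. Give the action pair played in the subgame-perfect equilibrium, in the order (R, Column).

(D, c2)

Work backward from R's decision.
- c1: R compares 3, 9, 6, 8 and picks B; Column would get 7.
- c2: R compares 3, 3, 2, 9 and picks D; Column would get 12.
- c3: R compares 9, 11, 13, 8 and picks C; Column would get 4.
Maximizing over 7, 12, 4, Column chooses c2. Subgame-perfect outcome: (D, c2) with payoffs (9, 12).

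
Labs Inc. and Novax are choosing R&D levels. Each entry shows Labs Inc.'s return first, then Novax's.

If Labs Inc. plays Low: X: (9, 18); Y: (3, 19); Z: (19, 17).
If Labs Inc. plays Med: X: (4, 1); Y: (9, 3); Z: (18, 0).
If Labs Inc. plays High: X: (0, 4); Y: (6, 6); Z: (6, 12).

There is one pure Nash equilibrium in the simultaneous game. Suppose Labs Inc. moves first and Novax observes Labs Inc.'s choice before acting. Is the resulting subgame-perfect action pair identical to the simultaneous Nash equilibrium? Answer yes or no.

yes

Novax best-responds to each possible Labs Inc. move:
- Low: BR = Y, leader payoff 3.
- Med: BR = Y, leader payoff 9.
- High: BR = Z, leader payoff 6.
Maximizing over 3, 9, 6, Labs Inc. chooses Med. Subgame-perfect outcome: (Med, Y) with payoffs (9, 3).
Under simultaneous play:
Labs Inc.'s best replies: X→Low; Y→Med; Z→Low.
Novax's best replies: Low→Y; Med→Y; High→Z.
The unique mutual best reply is (Med, Y), giving (9, 3).
Sequential outcome (Med, Y) coincides with the Nash profile (Med, Y).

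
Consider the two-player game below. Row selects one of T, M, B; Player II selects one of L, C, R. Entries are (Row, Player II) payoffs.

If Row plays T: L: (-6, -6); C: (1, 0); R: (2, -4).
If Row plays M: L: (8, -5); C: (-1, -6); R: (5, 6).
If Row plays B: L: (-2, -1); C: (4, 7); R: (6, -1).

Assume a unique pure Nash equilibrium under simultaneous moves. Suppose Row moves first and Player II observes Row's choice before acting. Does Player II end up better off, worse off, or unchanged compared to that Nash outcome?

worse off

Solve by backward induction (Row leads).
- T: Player II compares -6, 0, -4 and picks C; Row would get 1.
- M: Player II compares -5, -6, 6 and picks R; Row would get 5.
- B: Player II compares -1, 7, -1 and picks C; Row would get 4.
Maximizing over 1, 5, 4, Row chooses M. Subgame-perfect outcome: (M, R) with payoffs (5, 6).
Now find the simultaneous Nash equilibrium.
Row's best replies: L→M; C→B; R→B.
Player II's best replies: T→C; M→R; B→C.
The unique mutual best reply is (B, C), giving (4, 7).
Player II earns 6 sequentially versus 7 at the Nash outcome: worse off.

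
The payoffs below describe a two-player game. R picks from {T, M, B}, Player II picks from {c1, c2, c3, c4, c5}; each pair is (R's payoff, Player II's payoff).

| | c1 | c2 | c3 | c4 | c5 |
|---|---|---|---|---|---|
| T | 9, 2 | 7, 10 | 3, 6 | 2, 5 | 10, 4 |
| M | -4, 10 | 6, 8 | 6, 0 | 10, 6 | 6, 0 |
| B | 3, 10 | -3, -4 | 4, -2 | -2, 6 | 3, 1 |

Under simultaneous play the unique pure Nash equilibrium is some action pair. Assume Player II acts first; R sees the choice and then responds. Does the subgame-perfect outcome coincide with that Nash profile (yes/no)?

R best-responds to each possible Player II move:
- c1: BR = T, leader payoff 2.
- c2: BR = T, leader payoff 10.
- c3: BR = M, leader payoff 0.
- c4: BR = M, leader payoff 6.
- c5: BR = T, leader payoff 4.
Among 2, 10, 0, 6, 4, the best is 10 at c2. Subgame-perfect outcome: (T, c2) with payoffs (7, 10).
Under simultaneous play:
R's best replies: c1→T; c2→T; c3→M; c4→M; c5→T.
Player II's best replies: T→c2; M→c1; B→c1.
The unique mutual best reply is (T, c2), giving (7, 10).
Sequential outcome (T, c2) coincides with the Nash profile (T, c2).

yes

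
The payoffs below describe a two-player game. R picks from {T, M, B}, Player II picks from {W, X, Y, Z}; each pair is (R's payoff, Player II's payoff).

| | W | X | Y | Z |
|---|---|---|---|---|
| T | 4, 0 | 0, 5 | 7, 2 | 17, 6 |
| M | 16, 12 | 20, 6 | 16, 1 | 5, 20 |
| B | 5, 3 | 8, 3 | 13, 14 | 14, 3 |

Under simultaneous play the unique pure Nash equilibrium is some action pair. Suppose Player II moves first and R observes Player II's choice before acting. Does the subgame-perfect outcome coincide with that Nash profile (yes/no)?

no

Solve by backward induction (Player II leads).
- W: R compares 4, 16, 5 and picks M; Player II would get 12.
- X: R compares 0, 20, 8 and picks M; Player II would get 6.
- Y: R compares 7, 16, 13 and picks M; Player II would get 1.
- Z: R compares 17, 5, 14 and picks T; Player II would get 6.
Player II's induced payoffs are 12, 6, 1, 6, so Player II commits to W. Subgame-perfect outcome: (M, W) with payoffs (16, 12).
Now find the simultaneous Nash equilibrium.
R's best replies: W→M; X→M; Y→M; Z→T.
Player II's best replies: T→Z; M→Z; B→Y.
Only (T, Z) has each player best-responding; Nash payoffs (17, 6).
Sequential outcome (M, W) differs from the Nash profile (T, Z).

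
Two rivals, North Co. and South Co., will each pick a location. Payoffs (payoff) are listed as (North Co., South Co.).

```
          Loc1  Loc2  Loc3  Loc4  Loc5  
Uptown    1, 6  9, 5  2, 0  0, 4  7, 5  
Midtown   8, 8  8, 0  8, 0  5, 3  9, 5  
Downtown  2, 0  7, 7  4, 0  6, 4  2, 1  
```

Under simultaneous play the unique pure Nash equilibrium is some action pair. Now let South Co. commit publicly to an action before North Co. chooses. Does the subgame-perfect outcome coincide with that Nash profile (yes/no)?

North Co. best-responds to each possible South Co. move:
- Loc1: BR = Midtown, leader payoff 8.
- Loc2: BR = Uptown, leader payoff 5.
- Loc3: BR = Midtown, leader payoff 0.
- Loc4: BR = Downtown, leader payoff 4.
- Loc5: BR = Midtown, leader payoff 5.
Maximizing over 8, 5, 0, 4, 5, South Co. chooses Loc1. Subgame-perfect outcome: (Midtown, Loc1) with payoffs (8, 8).
Now find the simultaneous Nash equilibrium.
North Co.'s best replies: Loc1→Midtown; Loc2→Uptown; Loc3→Midtown; Loc4→Downtown; Loc5→Midtown.
South Co.'s best replies: Uptown→Loc1; Midtown→Loc1; Downtown→Loc2.
Only (Midtown, Loc1) has each player best-responding; Nash payoffs (8, 8).
Sequential outcome (Midtown, Loc1) coincides with the Nash profile (Midtown, Loc1).

yes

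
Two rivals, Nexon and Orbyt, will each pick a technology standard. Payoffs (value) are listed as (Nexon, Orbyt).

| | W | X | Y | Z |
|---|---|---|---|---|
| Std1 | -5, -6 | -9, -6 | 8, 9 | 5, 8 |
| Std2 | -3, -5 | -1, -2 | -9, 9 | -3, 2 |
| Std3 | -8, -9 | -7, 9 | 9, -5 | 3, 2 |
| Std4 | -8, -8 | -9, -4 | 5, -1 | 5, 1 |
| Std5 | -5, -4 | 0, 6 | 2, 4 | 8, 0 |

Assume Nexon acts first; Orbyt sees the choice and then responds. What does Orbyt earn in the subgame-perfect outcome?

Orbyt best-responds to each possible Nexon move:
- Std1 → Orbyt plays Y (best of -6, -6, 9, 8); Nexon gets 8.
- Std2 → Orbyt plays Y (best of -5, -2, 9, 2); Nexon gets -9.
- Std3 → Orbyt plays X (best of -9, 9, -5, 2); Nexon gets -7.
- Std4 → Orbyt plays Z (best of -8, -4, -1, 1); Nexon gets 5.
- Std5 → Orbyt plays X (best of -4, 6, 4, 0); Nexon gets 0.
Among 8, -9, -7, 5, 0, the best is 8 at Std1. Subgame-perfect outcome: (Std1, Y) with payoffs (8, 9).

9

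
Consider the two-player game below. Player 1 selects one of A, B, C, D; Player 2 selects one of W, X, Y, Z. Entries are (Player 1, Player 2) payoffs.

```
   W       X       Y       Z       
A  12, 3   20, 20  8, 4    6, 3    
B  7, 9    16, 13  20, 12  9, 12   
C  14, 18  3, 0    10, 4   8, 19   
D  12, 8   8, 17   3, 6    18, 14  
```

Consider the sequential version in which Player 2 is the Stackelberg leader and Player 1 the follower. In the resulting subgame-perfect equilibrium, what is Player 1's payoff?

Solve by backward induction (Player 2 leads).
- W: Player 1 compares 12, 7, 14, 12 and picks C; Player 2 would get 18.
- X: Player 1 compares 20, 16, 3, 8 and picks A; Player 2 would get 20.
- Y: Player 1 compares 8, 20, 10, 3 and picks B; Player 2 would get 12.
- Z: Player 1 compares 6, 9, 8, 18 and picks D; Player 2 would get 14.
Maximizing over 18, 20, 12, 14, Player 2 chooses X. Subgame-perfect outcome: (A, X) with payoffs (20, 20).

20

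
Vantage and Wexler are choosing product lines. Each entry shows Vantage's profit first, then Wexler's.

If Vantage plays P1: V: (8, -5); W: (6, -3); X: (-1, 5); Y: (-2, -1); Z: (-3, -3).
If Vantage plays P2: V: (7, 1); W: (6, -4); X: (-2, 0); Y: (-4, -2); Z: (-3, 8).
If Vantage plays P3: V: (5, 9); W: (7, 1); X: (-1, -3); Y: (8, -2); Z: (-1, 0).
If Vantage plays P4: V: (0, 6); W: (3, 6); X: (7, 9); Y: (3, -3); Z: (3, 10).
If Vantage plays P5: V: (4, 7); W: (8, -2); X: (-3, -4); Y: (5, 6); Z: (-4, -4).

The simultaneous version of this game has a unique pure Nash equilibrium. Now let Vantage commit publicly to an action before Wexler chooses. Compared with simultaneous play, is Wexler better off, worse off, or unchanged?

worse off

Wexler best-responds to each possible Vantage move:
- P1: Wexler compares -5, -3, 5, -1, -3 and picks X; Vantage would get -1.
- P2: Wexler compares 1, -4, 0, -2, 8 and picks Z; Vantage would get -3.
- P3: Wexler compares 9, 1, -3, -2, 0 and picks V; Vantage would get 5.
- P4: Wexler compares 6, 6, 9, -3, 10 and picks Z; Vantage would get 3.
- P5: Wexler compares 7, -2, -4, 6, -4 and picks V; Vantage would get 4.
Among -1, -3, 5, 3, 4, the best is 5 at P3. Subgame-perfect outcome: (P3, V) with payoffs (5, 9).
Under simultaneous play:
Vantage's best replies: V→P1; W→P5; X→P4; Y→P3; Z→P4.
Wexler's best replies: P1→X; P2→Z; P3→V; P4→Z; P5→V.
The unique mutual best reply is (P4, Z), giving (3, 10).
Wexler earns 9 sequentially versus 10 at the Nash outcome: worse off.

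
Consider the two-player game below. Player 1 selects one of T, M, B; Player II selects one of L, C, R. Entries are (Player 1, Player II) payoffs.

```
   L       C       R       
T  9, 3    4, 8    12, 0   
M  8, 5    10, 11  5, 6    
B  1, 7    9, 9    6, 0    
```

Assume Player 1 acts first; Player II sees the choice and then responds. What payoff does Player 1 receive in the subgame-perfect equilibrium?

Backward induction with Player 1 moving first.
- T: BR = C, leader payoff 4.
- M: BR = C, leader payoff 10.
- B: BR = C, leader payoff 9.
Maximizing over 4, 10, 9, Player 1 chooses M. Subgame-perfect outcome: (M, C) with payoffs (10, 11).

10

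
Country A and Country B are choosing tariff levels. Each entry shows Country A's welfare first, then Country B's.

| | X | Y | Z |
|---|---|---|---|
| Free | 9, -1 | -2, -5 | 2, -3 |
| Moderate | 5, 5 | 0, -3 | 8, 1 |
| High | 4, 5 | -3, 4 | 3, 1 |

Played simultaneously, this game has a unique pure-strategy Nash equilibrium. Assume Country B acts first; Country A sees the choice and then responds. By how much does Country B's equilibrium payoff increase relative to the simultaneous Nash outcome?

2

Work backward from Country A's decision.
- X: Country A compares 9, 5, 4 and picks Free; Country B would get -1.
- Y: Country A compares -2, 0, -3 and picks Moderate; Country B would get -3.
- Z: Country A compares 2, 8, 3 and picks Moderate; Country B would get 1.
Among -1, -3, 1, the best is 1 at Z. Subgame-perfect outcome: (Moderate, Z) with payoffs (8, 1).
For the simultaneous game, intersect best replies.
Country A's best replies: X→Free; Y→Moderate; Z→Moderate.
Country B's best replies: Free→X; Moderate→X; High→X.
The unique mutual best reply is (Free, X), giving (9, -1).
Country B's commitment gain: 1 − -1 = 2.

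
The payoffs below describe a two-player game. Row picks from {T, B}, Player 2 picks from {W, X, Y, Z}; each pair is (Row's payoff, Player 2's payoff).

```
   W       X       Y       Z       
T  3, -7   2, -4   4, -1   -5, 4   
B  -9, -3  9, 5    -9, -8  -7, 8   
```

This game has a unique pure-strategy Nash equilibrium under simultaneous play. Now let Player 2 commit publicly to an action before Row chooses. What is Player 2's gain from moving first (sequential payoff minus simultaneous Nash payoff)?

1

Backward induction with Player 2 moving first.
- W: BR = T, leader payoff -7.
- X: BR = B, leader payoff 5.
- Y: BR = T, leader payoff -1.
- Z: BR = T, leader payoff 4.
Among -7, 5, -1, 4, the best is 5 at X. Subgame-perfect outcome: (B, X) with payoffs (9, 5).
Under simultaneous play:
Row's best replies: W→T; X→B; Y→T; Z→T.
Player 2's best replies: T→Z; B→Z.
The unique mutual best reply is (T, Z), giving (-5, 4).
Player 2's commitment gain: 5 − 4 = 1.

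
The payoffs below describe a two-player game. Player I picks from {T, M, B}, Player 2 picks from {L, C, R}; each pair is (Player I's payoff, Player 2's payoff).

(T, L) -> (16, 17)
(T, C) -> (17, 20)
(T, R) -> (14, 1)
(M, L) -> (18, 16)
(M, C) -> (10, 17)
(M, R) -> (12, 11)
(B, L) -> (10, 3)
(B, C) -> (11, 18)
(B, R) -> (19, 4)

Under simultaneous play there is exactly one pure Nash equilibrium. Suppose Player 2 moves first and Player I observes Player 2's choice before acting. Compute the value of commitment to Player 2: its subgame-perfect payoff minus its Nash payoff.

0

Solve by backward induction (Player 2 leads).
- L: Player I compares 16, 18, 10 and picks M; Player 2 would get 16.
- C: Player I compares 17, 10, 11 and picks T; Player 2 would get 20.
- R: Player I compares 14, 12, 19 and picks B; Player 2 would get 4.
Player 2's induced payoffs are 16, 20, 4, so Player 2 commits to C. Subgame-perfect outcome: (T, C) with payoffs (17, 20).
Under simultaneous play:
Player I's best replies: L→M; C→T; R→B.
Player 2's best replies: T→C; M→C; B→C.
Only (T, C) has each player best-responding; Nash payoffs (17, 20).
Player 2's commitment gain: 20 − 20 = 0.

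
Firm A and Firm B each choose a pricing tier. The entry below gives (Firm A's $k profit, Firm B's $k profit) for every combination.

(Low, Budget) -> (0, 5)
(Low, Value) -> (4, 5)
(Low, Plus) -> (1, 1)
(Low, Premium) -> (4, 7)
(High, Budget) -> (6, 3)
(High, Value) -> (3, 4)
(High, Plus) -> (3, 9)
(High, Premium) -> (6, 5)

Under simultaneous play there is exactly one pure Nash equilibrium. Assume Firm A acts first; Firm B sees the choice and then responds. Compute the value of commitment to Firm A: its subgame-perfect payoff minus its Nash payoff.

Solve by backward induction (Firm A leads).
- Low: BR = Premium, leader payoff 4.
- High: BR = Plus, leader payoff 3.
Among 4, 3, the best is 4 at Low. Subgame-perfect outcome: (Low, Premium) with payoffs (4, 7).
For the simultaneous game, intersect best replies.
Firm A's best replies: Budget→High; Value→Low; Plus→High; Premium→High.
Firm B's best replies: Low→Premium; High→Plus.
The unique mutual best reply is (High, Plus), giving (3, 9).
Firm A's commitment gain: 4 − 3 = 1.

1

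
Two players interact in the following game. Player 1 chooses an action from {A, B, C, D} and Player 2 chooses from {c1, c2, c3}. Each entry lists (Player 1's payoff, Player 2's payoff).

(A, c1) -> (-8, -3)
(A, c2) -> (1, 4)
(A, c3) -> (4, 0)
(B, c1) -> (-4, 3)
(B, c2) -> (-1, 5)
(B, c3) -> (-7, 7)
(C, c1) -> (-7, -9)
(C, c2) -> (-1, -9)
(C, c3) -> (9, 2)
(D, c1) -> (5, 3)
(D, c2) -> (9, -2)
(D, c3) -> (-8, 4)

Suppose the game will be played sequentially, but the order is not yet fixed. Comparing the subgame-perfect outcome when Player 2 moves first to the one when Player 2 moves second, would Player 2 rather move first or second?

first

If Player 1 leads: Player 2's best replies are A→c2, B→c3, C→c3, D→c3; Player 1's induced payoffs 1, -7, 9, -8; outcome (C, c3), payoffs (9, 2).
If Player 2 leads: Player 1's best replies are c1→D, c2→D, c3→C; Player 2's induced payoffs 3, -2, 2; outcome (D, c1), payoffs (5, 3).
Player 2 gets 3 moving first and 2 moving second, so Player 2 prefers to move first.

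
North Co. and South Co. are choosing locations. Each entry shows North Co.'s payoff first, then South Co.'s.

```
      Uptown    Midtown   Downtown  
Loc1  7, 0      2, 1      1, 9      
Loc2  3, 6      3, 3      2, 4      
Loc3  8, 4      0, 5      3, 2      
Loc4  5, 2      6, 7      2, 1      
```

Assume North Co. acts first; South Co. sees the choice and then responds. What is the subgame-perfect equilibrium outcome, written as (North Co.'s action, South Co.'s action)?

Solve by backward induction (North Co. leads).
- Loc1 → South Co. plays Downtown (best of 0, 1, 9); North Co. gets 1.
- Loc2 → South Co. plays Uptown (best of 6, 3, 4); North Co. gets 3.
- Loc3 → South Co. plays Midtown (best of 4, 5, 2); North Co. gets 0.
- Loc4 → South Co. plays Midtown (best of 2, 7, 1); North Co. gets 6.
Among 1, 3, 0, 6, the best is 6 at Loc4. Subgame-perfect outcome: (Loc4, Midtown) with payoffs (6, 7).

(Loc4, Midtown)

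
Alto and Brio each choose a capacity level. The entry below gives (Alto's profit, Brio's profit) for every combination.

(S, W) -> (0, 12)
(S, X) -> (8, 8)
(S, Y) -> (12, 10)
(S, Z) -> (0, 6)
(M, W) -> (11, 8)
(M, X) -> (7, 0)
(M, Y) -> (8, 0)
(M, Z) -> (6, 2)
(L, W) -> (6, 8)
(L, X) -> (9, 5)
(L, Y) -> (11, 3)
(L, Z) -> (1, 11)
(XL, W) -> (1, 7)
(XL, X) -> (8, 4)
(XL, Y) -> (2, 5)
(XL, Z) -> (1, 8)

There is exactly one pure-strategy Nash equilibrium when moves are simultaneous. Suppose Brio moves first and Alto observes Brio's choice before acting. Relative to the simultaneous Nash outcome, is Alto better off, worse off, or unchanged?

better off

Backward induction with Brio moving first.
- W: BR = M, leader payoff 8.
- X: BR = L, leader payoff 5.
- Y: BR = S, leader payoff 10.
- Z: BR = M, leader payoff 2.
Brio's induced payoffs are 8, 5, 10, 2, so Brio commits to Y. Subgame-perfect outcome: (S, Y) with payoffs (12, 10).
For the simultaneous game, intersect best replies.
Alto's best replies: W→M; X→L; Y→S; Z→M.
Brio's best replies: S→W; M→W; L→Z; XL→Z.
The unique mutual best reply is (M, W), giving (11, 8).
Alto earns 12 sequentially versus 11 at the Nash outcome: better off.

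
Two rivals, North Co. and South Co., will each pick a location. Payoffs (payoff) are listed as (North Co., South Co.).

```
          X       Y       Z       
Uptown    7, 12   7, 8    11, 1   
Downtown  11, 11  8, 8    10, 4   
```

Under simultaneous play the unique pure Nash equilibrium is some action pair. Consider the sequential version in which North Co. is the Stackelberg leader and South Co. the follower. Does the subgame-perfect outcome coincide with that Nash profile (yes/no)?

yes

South Co. best-responds to each possible North Co. move:
- Uptown → South Co. plays X (best of 12, 8, 1); North Co. gets 7.
- Downtown → South Co. plays X (best of 11, 8, 4); North Co. gets 11.
North Co.'s induced payoffs are 7, 11, so North Co. commits to Downtown. Subgame-perfect outcome: (Downtown, X) with payoffs (11, 11).
For the simultaneous game, intersect best replies.
North Co.'s best replies: X→Downtown; Y→Downtown; Z→Uptown.
South Co.'s best replies: Uptown→X; Downtown→X.
Only (Downtown, X) has each player best-responding; Nash payoffs (11, 11).
Sequential outcome (Downtown, X) coincides with the Nash profile (Downtown, X).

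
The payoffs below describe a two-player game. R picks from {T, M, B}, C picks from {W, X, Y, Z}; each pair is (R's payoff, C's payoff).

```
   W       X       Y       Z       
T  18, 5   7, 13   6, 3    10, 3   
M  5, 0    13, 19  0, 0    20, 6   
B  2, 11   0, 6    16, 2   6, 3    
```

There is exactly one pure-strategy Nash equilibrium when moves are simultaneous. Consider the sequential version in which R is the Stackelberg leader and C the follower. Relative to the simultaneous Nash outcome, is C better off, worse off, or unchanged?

unchanged

C best-responds to each possible R move:
- T: C compares 5, 13, 3, 3 and picks X; R would get 7.
- M: C compares 0, 19, 0, 6 and picks X; R would get 13.
- B: C compares 11, 6, 2, 3 and picks W; R would get 2.
Among 7, 13, 2, the best is 13 at M. Subgame-perfect outcome: (M, X) with payoffs (13, 19).
Under simultaneous play:
R's best replies: W→T; X→M; Y→B; Z→M.
C's best replies: T→X; M→X; B→W.
The unique mutual best reply is (M, X), giving (13, 19).
C earns 19 sequentially versus 19 at the Nash outcome: unchanged.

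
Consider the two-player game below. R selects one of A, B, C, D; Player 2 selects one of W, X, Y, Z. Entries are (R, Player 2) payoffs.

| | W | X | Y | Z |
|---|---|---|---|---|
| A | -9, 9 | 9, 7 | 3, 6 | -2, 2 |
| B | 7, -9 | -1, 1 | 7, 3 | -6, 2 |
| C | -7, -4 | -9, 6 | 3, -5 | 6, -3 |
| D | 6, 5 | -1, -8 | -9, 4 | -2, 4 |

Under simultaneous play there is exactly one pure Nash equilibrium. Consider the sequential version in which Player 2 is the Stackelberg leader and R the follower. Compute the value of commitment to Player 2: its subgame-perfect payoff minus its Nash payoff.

R best-responds to each possible Player 2 move:
- W: R compares -9, 7, -7, 6 and picks B; Player 2 would get -9.
- X: R compares 9, -1, -9, -1 and picks A; Player 2 would get 7.
- Y: R compares 3, 7, 3, -9 and picks B; Player 2 would get 3.
- Z: R compares -2, -6, 6, -2 and picks C; Player 2 would get -3.
Maximizing over -9, 7, 3, -3, Player 2 chooses X. Subgame-perfect outcome: (A, X) with payoffs (9, 7).
For the simultaneous game, intersect best replies.
R's best replies: W→B; X→A; Y→B; Z→C.
Player 2's best replies: A→W; B→Y; C→X; D→W.
The unique mutual best reply is (B, Y), giving (7, 3).
Player 2's commitment gain: 7 − 3 = 4.

4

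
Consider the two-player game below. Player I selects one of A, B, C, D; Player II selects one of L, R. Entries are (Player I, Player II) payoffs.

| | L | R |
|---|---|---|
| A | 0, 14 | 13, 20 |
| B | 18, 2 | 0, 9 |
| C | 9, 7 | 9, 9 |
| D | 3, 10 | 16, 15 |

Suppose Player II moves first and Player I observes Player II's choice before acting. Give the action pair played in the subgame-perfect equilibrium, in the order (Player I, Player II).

(D, R)

Backward induction with Player II moving first.
- L → Player I plays B (best of 0, 18, 9, 3); Player II gets 2.
- R → Player I plays D (best of 13, 0, 9, 16); Player II gets 15.
Among 2, 15, the best is 15 at R. Subgame-perfect outcome: (D, R) with payoffs (16, 15).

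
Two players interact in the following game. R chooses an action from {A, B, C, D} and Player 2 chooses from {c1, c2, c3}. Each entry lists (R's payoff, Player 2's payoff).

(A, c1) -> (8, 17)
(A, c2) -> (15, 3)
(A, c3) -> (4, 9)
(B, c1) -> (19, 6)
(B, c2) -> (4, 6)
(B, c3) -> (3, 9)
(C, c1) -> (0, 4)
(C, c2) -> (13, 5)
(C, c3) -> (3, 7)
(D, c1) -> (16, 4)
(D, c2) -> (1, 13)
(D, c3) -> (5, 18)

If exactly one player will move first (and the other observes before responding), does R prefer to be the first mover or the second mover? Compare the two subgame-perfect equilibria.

first

If R leads: Player 2's best replies are A→c1, B→c3, C→c3, D→c3; R's induced payoffs 8, 3, 3, 5; outcome (A, c1), payoffs (8, 17).
If Player 2 leads: R's best replies are c1→B, c2→A, c3→D; Player 2's induced payoffs 6, 3, 18; outcome (D, c3), payoffs (5, 18).
R gets 8 moving first and 5 moving second, so R prefers to move first.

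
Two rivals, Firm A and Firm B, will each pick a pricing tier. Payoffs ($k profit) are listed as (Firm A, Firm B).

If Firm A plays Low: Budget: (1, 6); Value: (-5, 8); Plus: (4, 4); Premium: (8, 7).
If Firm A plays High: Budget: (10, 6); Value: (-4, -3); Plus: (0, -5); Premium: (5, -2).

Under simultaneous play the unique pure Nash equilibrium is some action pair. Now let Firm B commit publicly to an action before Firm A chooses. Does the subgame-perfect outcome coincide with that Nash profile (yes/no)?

no

Work backward from Firm A's decision.
- Budget → Firm A plays High (best of 1, 10); Firm B gets 6.
- Value → Firm A plays High (best of -5, -4); Firm B gets -3.
- Plus → Firm A plays Low (best of 4, 0); Firm B gets 4.
- Premium → Firm A plays Low (best of 8, 5); Firm B gets 7.
Maximizing over 6, -3, 4, 7, Firm B chooses Premium. Subgame-perfect outcome: (Low, Premium) with payoffs (8, 7).
Under simultaneous play:
Firm A's best replies: Budget→High; Value→High; Plus→Low; Premium→Low.
Firm B's best replies: Low→Value; High→Budget.
Only (High, Budget) has each player best-responding; Nash payoffs (10, 6).
Sequential outcome (Low, Premium) differs from the Nash profile (High, Budget).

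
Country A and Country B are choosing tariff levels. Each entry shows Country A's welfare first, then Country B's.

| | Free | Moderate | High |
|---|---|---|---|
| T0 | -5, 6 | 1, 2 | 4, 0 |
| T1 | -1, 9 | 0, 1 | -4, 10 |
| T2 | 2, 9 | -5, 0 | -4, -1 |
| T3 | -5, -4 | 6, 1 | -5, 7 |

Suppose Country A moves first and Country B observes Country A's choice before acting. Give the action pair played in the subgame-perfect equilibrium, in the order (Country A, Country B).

(T2, Free)

Country B best-responds to each possible Country A move:
- T0 → Country B plays Free (best of 6, 2, 0); Country A gets -5.
- T1 → Country B plays High (best of 9, 1, 10); Country A gets -4.
- T2 → Country B plays Free (best of 9, 0, -1); Country A gets 2.
- T3 → Country B plays High (best of -4, 1, 7); Country A gets -5.
Country A's induced payoffs are -5, -4, 2, -5, so Country A commits to T2. Subgame-perfect outcome: (T2, Free) with payoffs (2, 9).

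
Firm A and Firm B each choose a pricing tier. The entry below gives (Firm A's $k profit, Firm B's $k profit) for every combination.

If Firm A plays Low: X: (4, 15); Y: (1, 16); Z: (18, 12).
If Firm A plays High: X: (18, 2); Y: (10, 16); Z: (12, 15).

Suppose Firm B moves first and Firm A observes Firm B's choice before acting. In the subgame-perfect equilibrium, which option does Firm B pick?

Backward induction with Firm B moving first.
- X → Firm A plays High (best of 4, 18); Firm B gets 2.
- Y → Firm A plays High (best of 1, 10); Firm B gets 16.
- Z → Firm A plays Low (best of 18, 12); Firm B gets 12.
Firm B's induced payoffs are 2, 16, 12, so Firm B commits to Y. Subgame-perfect outcome: (High, Y) with payoffs (10, 16).

Y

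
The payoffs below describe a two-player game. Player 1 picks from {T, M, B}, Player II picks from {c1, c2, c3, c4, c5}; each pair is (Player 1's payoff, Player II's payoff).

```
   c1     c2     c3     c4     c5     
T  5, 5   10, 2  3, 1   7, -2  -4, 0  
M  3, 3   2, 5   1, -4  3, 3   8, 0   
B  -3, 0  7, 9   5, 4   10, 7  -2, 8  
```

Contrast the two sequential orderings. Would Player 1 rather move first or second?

second

If Player 1 leads: Player II's best replies are T→c1, M→c2, B→c2; Player 1's induced payoffs 5, 2, 7; outcome (B, c2), payoffs (7, 9).
If Player II leads: Player 1's best replies are c1→T, c2→T, c3→B, c4→B, c5→M; Player II's induced payoffs 5, 2, 4, 7, 0; outcome (B, c4), payoffs (10, 7).
Player 1 gets 7 moving first and 10 moving second, so Player 1 prefers to move second.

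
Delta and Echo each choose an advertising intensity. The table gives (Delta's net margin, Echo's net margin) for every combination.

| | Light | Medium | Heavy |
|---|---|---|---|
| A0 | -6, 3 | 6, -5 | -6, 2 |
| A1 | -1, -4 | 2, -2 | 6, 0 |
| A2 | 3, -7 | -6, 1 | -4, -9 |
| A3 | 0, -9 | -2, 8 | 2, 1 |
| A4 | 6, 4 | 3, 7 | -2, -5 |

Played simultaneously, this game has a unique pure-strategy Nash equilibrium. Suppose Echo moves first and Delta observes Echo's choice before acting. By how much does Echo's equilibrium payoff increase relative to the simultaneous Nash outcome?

4

Work backward from Delta's decision.
- Light: Delta compares -6, -1, 3, 0, 6 and picks A4; Echo would get 4.
- Medium: Delta compares 6, 2, -6, -2, 3 and picks A0; Echo would get -5.
- Heavy: Delta compares -6, 6, -4, 2, -2 and picks A1; Echo would get 0.
Echo's induced payoffs are 4, -5, 0, so Echo commits to Light. Subgame-perfect outcome: (A4, Light) with payoffs (6, 4).
Under simultaneous play:
Delta's best replies: Light→A4; Medium→A0; Heavy→A1.
Echo's best replies: A0→Light; A1→Heavy; A2→Medium; A3→Medium; A4→Medium.
Only (A1, Heavy) has each player best-responding; Nash payoffs (6, 0).
Echo's commitment gain: 4 − 0 = 4.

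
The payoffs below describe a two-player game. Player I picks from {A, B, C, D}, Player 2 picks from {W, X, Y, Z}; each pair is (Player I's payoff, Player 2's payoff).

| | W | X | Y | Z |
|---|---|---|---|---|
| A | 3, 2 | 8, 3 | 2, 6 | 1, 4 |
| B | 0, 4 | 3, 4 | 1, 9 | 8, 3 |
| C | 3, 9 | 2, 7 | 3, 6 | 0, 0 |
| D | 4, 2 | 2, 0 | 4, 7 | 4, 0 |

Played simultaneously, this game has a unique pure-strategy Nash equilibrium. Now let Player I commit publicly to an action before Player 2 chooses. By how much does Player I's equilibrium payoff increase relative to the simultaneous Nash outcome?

Backward induction with Player I moving first.
- A → Player 2 plays Y (best of 2, 3, 6, 4); Player I gets 2.
- B → Player 2 plays Y (best of 4, 4, 9, 3); Player I gets 1.
- C → Player 2 plays W (best of 9, 7, 6, 0); Player I gets 3.
- D → Player 2 plays Y (best of 2, 0, 7, 0); Player I gets 4.
Among 2, 1, 3, 4, the best is 4 at D. Subgame-perfect outcome: (D, Y) with payoffs (4, 7).
For the simultaneous game, intersect best replies.
Player I's best replies: W→D; X→A; Y→D; Z→B.
Player 2's best replies: A→Y; B→Y; C→W; D→Y.
Only (D, Y) has each player best-responding; Nash payoffs (4, 7).
Player I's commitment gain: 4 − 4 = 0.

0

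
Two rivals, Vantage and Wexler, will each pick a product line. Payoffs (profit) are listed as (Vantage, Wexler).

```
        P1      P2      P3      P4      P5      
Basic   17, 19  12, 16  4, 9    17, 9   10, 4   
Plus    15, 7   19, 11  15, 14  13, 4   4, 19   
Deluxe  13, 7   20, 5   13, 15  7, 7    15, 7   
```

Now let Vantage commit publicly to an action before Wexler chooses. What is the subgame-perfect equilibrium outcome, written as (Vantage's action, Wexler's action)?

(Basic, P1)

Solve by backward induction (Vantage leads).
- Basic: BR = P1, leader payoff 17.
- Plus: BR = P5, leader payoff 4.
- Deluxe: BR = P3, leader payoff 13.
Among 17, 4, 13, the best is 17 at Basic. Subgame-perfect outcome: (Basic, P1) with payoffs (17, 19).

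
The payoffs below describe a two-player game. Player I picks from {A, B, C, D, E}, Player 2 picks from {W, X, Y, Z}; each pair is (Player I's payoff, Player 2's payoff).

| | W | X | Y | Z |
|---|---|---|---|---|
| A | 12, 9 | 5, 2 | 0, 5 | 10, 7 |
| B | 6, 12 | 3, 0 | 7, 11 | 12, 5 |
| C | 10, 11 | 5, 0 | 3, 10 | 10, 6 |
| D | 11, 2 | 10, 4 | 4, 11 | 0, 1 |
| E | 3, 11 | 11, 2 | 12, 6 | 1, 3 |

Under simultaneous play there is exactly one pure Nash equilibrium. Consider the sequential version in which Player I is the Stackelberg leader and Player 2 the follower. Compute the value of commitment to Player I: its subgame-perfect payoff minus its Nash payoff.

Player 2 best-responds to each possible Player I move:
- A → Player 2 plays W (best of 9, 2, 5, 7); Player I gets 12.
- B → Player 2 plays W (best of 12, 0, 11, 5); Player I gets 6.
- C → Player 2 plays W (best of 11, 0, 10, 6); Player I gets 10.
- D → Player 2 plays Y (best of 2, 4, 11, 1); Player I gets 4.
- E → Player 2 plays W (best of 11, 2, 6, 3); Player I gets 3.
Among 12, 6, 10, 4, 3, the best is 12 at A. Subgame-perfect outcome: (A, W) with payoffs (12, 9).
Now find the simultaneous Nash equilibrium.
Player I's best replies: W→A; X→E; Y→E; Z→B.
Player 2's best replies: A→W; B→W; C→W; D→Y; E→W.
Only (A, W) has each player best-responding; Nash payoffs (12, 9).
Player I's commitment gain: 12 − 12 = 0.

0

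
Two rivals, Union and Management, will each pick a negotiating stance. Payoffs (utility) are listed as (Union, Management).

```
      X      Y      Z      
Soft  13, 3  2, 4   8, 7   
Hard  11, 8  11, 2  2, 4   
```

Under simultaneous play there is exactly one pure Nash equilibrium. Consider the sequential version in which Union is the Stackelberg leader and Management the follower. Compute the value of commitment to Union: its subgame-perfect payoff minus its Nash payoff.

Management best-responds to each possible Union move:
- Soft: Management compares 3, 4, 7 and picks Z; Union would get 8.
- Hard: Management compares 8, 2, 4 and picks X; Union would get 11.
Union's induced payoffs are 8, 11, so Union commits to Hard. Subgame-perfect outcome: (Hard, X) with payoffs (11, 8).
Under simultaneous play:
Union's best replies: X→Soft; Y→Hard; Z→Soft.
Management's best replies: Soft→Z; Hard→X.
The unique mutual best reply is (Soft, Z), giving (8, 7).
Union's commitment gain: 11 − 8 = 3.

3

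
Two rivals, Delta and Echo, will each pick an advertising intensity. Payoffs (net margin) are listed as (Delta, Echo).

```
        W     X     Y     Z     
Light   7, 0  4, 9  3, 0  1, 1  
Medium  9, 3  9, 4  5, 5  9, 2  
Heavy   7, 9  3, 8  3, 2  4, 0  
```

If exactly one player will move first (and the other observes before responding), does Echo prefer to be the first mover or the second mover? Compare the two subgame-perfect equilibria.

If Delta leads: Echo's best replies are Light→X, Medium→Y, Heavy→W; Delta's induced payoffs 4, 5, 7; outcome (Heavy, W), payoffs (7, 9).
If Echo leads: Delta's best replies are W→Medium, X→Medium, Y→Medium, Z→Medium; Echo's induced payoffs 3, 4, 5, 2; outcome (Medium, Y), payoffs (5, 5).
Echo gets 5 moving first and 9 moving second, so Echo prefers to move second.

second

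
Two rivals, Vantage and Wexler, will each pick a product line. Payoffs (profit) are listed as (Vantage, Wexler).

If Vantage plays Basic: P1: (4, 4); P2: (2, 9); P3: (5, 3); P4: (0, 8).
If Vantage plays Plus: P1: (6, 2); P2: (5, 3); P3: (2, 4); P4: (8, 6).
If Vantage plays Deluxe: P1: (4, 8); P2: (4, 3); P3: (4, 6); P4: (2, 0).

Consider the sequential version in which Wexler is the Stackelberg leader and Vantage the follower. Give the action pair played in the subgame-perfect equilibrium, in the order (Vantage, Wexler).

(Plus, P4)

Solve by backward induction (Wexler leads).
- P1: BR = Plus, leader payoff 2.
- P2: BR = Plus, leader payoff 3.
- P3: BR = Basic, leader payoff 3.
- P4: BR = Plus, leader payoff 6.
Among 2, 3, 3, 6, the best is 6 at P4. Subgame-perfect outcome: (Plus, P4) with payoffs (8, 6).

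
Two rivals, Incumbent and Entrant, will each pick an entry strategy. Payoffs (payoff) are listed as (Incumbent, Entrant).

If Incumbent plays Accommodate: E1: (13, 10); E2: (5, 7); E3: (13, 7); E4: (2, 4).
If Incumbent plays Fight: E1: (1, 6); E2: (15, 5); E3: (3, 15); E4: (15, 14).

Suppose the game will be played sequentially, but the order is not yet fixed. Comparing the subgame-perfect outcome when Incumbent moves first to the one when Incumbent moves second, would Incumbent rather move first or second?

If Incumbent leads: Entrant's best replies are Accommodate→E1, Fight→E3; Incumbent's induced payoffs 13, 3; outcome (Accommodate, E1), payoffs (13, 10).
If Entrant leads: Incumbent's best replies are E1→Accommodate, E2→Fight, E3→Accommodate, E4→Fight; Entrant's induced payoffs 10, 5, 7, 14; outcome (Fight, E4), payoffs (15, 14).
Incumbent gets 13 moving first and 15 moving second, so Incumbent prefers to move second.

second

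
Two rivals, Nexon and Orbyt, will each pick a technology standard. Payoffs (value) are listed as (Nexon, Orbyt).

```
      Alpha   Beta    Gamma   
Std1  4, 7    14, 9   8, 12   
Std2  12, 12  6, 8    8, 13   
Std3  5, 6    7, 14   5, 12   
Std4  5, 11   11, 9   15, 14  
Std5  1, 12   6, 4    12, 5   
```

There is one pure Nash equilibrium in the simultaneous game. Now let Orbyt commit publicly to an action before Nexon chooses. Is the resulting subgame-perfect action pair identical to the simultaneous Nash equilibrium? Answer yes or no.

Work backward from Nexon's decision.
- Alpha → Nexon plays Std2 (best of 4, 12, 5, 5, 1); Orbyt gets 12.
- Beta → Nexon plays Std1 (best of 14, 6, 7, 11, 6); Orbyt gets 9.
- Gamma → Nexon plays Std4 (best of 8, 8, 5, 15, 12); Orbyt gets 14.
Among 12, 9, 14, the best is 14 at Gamma. Subgame-perfect outcome: (Std4, Gamma) with payoffs (15, 14).
For the simultaneous game, intersect best replies.
Nexon's best replies: Alpha→Std2; Beta→Std1; Gamma→Std4.
Orbyt's best replies: Std1→Gamma; Std2→Gamma; Std3→Beta; Std4→Gamma; Std5→Alpha.
The unique mutual best reply is (Std4, Gamma), giving (15, 14).
Sequential outcome (Std4, Gamma) coincides with the Nash profile (Std4, Gamma).

yes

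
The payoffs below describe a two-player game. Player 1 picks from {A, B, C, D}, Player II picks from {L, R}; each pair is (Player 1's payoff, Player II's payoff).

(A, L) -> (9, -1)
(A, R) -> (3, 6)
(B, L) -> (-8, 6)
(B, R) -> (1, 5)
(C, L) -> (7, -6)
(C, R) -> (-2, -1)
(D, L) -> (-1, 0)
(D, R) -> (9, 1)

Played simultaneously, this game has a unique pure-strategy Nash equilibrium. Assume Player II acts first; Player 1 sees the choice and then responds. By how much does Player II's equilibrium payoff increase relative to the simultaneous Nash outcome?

Work backward from Player 1's decision.
- L → Player 1 plays A (best of 9, -8, 7, -1); Player II gets -1.
- R → Player 1 plays D (best of 3, 1, -2, 9); Player II gets 1.
Player II's induced payoffs are -1, 1, so Player II commits to R. Subgame-perfect outcome: (D, R) with payoffs (9, 1).
For the simultaneous game, intersect best replies.
Player 1's best replies: L→A; R→D.
Player II's best replies: A→R; B→L; C→R; D→R.
Only (D, R) has each player best-responding; Nash payoffs (9, 1).
Player II's commitment gain: 1 − 1 = 0.

0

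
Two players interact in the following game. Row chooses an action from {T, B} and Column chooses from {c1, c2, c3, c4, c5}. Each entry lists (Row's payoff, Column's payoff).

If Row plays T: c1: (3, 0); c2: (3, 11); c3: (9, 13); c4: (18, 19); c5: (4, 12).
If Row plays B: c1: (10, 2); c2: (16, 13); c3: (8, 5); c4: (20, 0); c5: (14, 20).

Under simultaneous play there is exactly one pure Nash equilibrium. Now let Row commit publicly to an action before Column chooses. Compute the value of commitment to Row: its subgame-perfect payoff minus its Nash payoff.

4

Solve by backward induction (Row leads).
- T: BR = c4, leader payoff 18.
- B: BR = c5, leader payoff 14.
Maximizing over 18, 14, Row chooses T. Subgame-perfect outcome: (T, c4) with payoffs (18, 19).
Under simultaneous play:
Row's best replies: c1→B; c2→B; c3→T; c4→B; c5→B.
Column's best replies: T→c4; B→c5.
Only (B, c5) has each player best-responding; Nash payoffs (14, 20).
Row's commitment gain: 18 − 14 = 4.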